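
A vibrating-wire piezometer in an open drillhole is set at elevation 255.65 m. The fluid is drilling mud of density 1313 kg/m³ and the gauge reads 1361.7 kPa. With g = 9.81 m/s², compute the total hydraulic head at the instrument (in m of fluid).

h ≈ 361.37 m

ψ = P/(ρg) = 1361.7×1000 / (1313 × 9.81) = 105.72 m.
h = z + ψ = 255.65 + 105.72 = 361.37 m.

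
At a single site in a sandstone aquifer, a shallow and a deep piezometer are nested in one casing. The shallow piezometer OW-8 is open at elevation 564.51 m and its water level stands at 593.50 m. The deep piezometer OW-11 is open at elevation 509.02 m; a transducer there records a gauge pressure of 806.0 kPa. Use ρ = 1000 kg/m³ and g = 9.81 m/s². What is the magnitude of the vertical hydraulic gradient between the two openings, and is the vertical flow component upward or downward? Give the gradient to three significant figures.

Total head at OW-8: h = 593.50 m (water level in the standpipe).
Pressure head at OW-11: ψ = P/(ρg) = 806.0×1000 / (1000 × 9.81) = 82.16 m.
Total head at OW-11: h = z + ψ = 509.02 + 82.16 = 591.18 m.
Δh = h(OW-8) − h(OW-11) = 593.50 − 591.18 = 2.32 m.
Vertical separation Δz = 564.51 − 509.02 = 55.49 m.
|i_v| = |Δh| / Δz = 2.32 / 55.49 = 0.0418.
Head is higher in the shallow piezometer, so vertical flow is downward (recharge condition).

|i_v| ≈ 0.0418; vertical flow is downward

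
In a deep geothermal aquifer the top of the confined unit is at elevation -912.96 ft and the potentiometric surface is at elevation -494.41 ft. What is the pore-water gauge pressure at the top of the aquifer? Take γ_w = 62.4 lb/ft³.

Pressure head at the aquifer top: ψ = h − z = -494.41 − (-912.96) = 418.55 ft.
P = γψ/144 = 62.4 × 418.55 / 144 = 181 psi.

P ≈ 181 psi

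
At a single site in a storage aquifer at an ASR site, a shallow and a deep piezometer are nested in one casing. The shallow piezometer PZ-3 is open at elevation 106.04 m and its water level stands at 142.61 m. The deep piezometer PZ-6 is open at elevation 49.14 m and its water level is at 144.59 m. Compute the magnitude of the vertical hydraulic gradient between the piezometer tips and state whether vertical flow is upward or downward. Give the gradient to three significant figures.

Total head at PZ-3: h = 142.61 m (water level in the standpipe).
Total head at PZ-6: h = 144.59 m.
Δh = h(PZ-3) − h(PZ-6) = 142.61 − 144.59 = -1.98 m.
Vertical separation Δz = 106.04 − 49.14 = 56.90 m.
|i_v| = |Δh| / Δz = 1.98 / 56.90 = 0.0348.
Head is higher in the deep piezometer, so vertical flow is upward (discharge condition).

|i_v| ≈ 0.0348; vertical flow is upward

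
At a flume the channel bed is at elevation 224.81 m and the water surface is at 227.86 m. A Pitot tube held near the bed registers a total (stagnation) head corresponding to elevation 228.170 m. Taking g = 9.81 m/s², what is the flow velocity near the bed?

v ≈ 2.47 m/s

Near the bed, under hydrostatic conditions, the piezometric head (z + ψ) equals the free-surface elevation, 227.86 m.
Velocity head = total − piezometric = 228.170 − 227.86 = 0.310 m.
v = √(2g·h_v) = √(2 × 9.81 × 0.310) = 2.47 m/s.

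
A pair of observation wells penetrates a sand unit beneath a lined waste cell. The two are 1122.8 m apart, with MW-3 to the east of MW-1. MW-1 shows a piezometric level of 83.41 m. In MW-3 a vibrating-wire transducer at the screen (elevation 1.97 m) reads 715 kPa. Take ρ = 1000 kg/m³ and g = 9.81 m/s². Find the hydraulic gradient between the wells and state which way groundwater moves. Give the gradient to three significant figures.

i ≈ 0.00762; groundwater flows toward the east

Total head at MW-1: h = 83.41 m (water level in the piezometer is the total head).
Pressure head at MW-3: ψ = P/(ρg) = 715×1000 / (1000 × 9.81) = 72.88 m.
Total head at MW-3: h = z + ψ = 1.97 + 72.88 = 74.85 m.
Head difference: h(MW-1) − h(MW-3) = 83.41 − 74.85 = 8.56 m.
Hydraulic gradient: i = |Δh| / L = 8.56 / 1122.8 = 0.00762.
Flow is from higher to lower head: from MW-1 toward MW-3, i.e. toward the east.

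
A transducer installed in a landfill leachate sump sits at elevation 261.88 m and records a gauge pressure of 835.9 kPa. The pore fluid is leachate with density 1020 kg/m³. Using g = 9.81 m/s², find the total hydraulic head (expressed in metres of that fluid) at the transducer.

ψ = P/(ρg) = 835.9×1000 / (1020 × 9.81) = 83.54 m.
h = z + ψ = 261.88 + 83.54 = 345.42 m.

h ≈ 345.42 m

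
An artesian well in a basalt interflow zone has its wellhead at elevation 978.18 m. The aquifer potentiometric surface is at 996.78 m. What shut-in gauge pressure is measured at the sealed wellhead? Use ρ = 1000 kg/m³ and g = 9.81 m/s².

Head above the cap: Δh = 996.78 − 978.18 = 18.60 m.
P = ρgΔh = 1000 × 9.81 × 18.60 = 182466 Pa ≈ 182 kPa.

P ≈ 182 kPa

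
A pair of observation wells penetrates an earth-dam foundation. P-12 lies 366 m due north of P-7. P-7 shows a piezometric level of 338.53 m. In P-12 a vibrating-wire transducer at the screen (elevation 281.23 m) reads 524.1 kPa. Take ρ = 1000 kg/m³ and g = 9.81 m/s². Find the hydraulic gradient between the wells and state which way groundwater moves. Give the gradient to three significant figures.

Total head at P-7: h = 338.53 m (water level in the piezometer is the total head).
Pressure head at P-12: ψ = P/(ρg) = 524.1×1000 / (1000 × 9.81) = 53.43 m.
Total head at P-12: h = z + ψ = 281.23 + 53.43 = 334.66 m.
Head difference: h(P-7) − h(P-12) = 338.53 − 334.66 = 3.87 m.
Hydraulic gradient: i = |Δh| / L = 3.87 / 366 = 0.0106.
Flow is from higher to lower head: from P-7 toward P-12, i.e. toward the north.

i ≈ 0.0106; groundwater flows toward the north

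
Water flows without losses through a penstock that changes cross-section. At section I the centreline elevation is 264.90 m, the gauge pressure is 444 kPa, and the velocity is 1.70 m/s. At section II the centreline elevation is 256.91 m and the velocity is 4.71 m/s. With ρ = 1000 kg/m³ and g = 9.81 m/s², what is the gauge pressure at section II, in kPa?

Pressure head at I: ψ₁ = P₁/(ρg) = 444×1000 / (1000 × 9.81) = 45.26 m.
Velocity heads: v₁²/2g = 1.70²/19.62 = 0.147 m; v₂²/2g = 4.71²/19.62 = 1.131 m.
Total head H = z₁ + ψ₁ + v₁²/2g = 264.90 + 45.26 + 0.147 = 310.31 m.
ψ₂ = H − z₂ − v₂²/2g = 310.31 − 256.91 − 1.131 = 52.27 m.
P₂ = ρgψ₂ = 1000 × 9.81 × 52.27 ≈ 513 kPa.

P₂ ≈ 513 kPa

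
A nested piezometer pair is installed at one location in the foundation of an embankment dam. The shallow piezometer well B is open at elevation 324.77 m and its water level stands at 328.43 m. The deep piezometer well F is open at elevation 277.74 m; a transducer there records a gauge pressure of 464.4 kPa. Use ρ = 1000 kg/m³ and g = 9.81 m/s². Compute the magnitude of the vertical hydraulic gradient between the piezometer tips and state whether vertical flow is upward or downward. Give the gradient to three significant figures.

Total head at well B: h = 328.43 m (water level in the standpipe).
Pressure head at well F: ψ = P/(ρg) = 464.4×1000 / (1000 × 9.81) = 47.34 m.
Total head at well F: h = z + ψ = 277.74 + 47.34 = 325.08 m.
Δh = h(well B) − h(well F) = 328.43 − 325.08 = 3.35 m.
Vertical separation Δz = 324.77 − 277.74 = 47.03 m.
|i_v| = |Δh| / Δz = 3.35 / 47.03 = 0.0712.
Head is higher in the shallow piezometer, so vertical flow is downward (recharge condition).

|i_v| ≈ 0.0712; vertical flow is downward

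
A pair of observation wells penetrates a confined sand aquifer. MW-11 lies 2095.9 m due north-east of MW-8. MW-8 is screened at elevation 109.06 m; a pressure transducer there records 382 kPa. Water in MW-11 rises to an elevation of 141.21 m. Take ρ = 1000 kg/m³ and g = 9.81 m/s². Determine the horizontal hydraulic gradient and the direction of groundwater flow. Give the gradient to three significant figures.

Pressure head at MW-8: ψ = P/(ρg) = 382×1000 / (1000 × 9.81) = 38.94 m.
Total head at MW-8: h = z + ψ = 109.06 + 38.94 = 148.00 m.
Total head at MW-11: h = 141.21 m (water level in the piezometer is the total head).
Head difference: h(MW-8) − h(MW-11) = 148.00 − 141.21 = 6.79 m.
Hydraulic gradient: i = |Δh| / L = 6.79 / 2095.9 = 0.00324.
Flow is from higher to lower head: from MW-8 toward MW-11, i.e. toward the north-east.

i ≈ 0.00324; groundwater flows toward the north-east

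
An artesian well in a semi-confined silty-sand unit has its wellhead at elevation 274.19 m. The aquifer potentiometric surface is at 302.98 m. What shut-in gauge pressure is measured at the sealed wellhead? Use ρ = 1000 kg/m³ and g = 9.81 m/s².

Head above the cap: Δh = 302.98 − 274.19 = 28.79 m.
P = ρgΔh = 1000 × 9.81 × 28.79 = 282430 Pa ≈ 282 kPa.

P ≈ 282 kPa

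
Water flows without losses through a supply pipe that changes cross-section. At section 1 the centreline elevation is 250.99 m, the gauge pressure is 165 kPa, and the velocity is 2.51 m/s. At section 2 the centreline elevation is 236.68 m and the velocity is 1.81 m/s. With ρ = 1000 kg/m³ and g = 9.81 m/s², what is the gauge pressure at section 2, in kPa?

P₂ ≈ 307 kPa

Pressure head at 1: ψ₁ = P₁/(ρg) = 165×1000 / (1000 × 9.81) = 16.82 m.
Velocity heads: v₁²/2g = 2.51²/19.62 = 0.321 m; v₂²/2g = 1.81²/19.62 = 0.167 m.
Total head H = z₁ + ψ₁ + v₁²/2g = 250.99 + 16.82 + 0.321 = 268.13 m.
ψ₂ = H − z₂ − v₂²/2g = 268.13 − 236.68 − 0.167 = 31.28 m.
P₂ = ρgψ₂ = 1000 × 9.81 × 31.28 ≈ 307 kPa.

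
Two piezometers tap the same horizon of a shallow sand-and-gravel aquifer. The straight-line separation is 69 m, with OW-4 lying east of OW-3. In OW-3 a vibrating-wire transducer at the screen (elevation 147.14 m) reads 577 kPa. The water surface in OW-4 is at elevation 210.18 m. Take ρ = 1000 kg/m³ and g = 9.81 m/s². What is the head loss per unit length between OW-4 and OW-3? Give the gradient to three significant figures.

i ≈ 0.0612 m/m

Pressure head at OW-3: ψ = P/(ρg) = 577×1000 / (1000 × 9.81) = 58.82 m.
Total head at OW-3: h = z + ψ = 147.14 + 58.82 = 205.96 m.
Total head at OW-4: h = 210.18 m (water level in the piezometer is the total head).
Head difference: h(OW-3) − h(OW-4) = 205.96 − 210.18 = -4.22 m.
Hydraulic gradient: i = |Δh| / L = 4.22 / 69 = 0.0612.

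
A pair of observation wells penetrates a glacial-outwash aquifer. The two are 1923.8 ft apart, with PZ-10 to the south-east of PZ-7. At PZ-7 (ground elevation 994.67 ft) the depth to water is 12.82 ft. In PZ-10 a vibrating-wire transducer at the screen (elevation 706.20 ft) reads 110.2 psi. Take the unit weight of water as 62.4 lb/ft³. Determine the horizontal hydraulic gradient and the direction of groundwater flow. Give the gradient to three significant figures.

Total head at PZ-7: h = 994.67 − 12.82 = 981.85 ft.
Pressure head at PZ-10: ψ = 144·P/γ = 144 × 110.2 / 62.4 = 254.31 ft.
Total head at PZ-10: h = z + ψ = 706.20 + 254.31 = 960.51 ft.
Head difference: h(PZ-7) − h(PZ-10) = 981.85 − 960.51 = 21.34 ft.
Hydraulic gradient: i = |Δh| / L = 21.34 / 1923.8 = 0.0111.
Flow is from higher to lower head: from PZ-7 toward PZ-10, i.e. toward the south-east.

i ≈ 0.0111; groundwater flows toward the south-east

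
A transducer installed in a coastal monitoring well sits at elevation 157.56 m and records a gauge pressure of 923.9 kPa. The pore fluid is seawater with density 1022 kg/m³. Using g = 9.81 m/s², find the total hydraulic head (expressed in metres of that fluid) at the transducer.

h ≈ 249.71 m

ψ = P/(ρg) = 923.9×1000 / (1022 × 9.81) = 92.15 m.
h = z + ψ = 157.56 + 92.15 = 249.71 m.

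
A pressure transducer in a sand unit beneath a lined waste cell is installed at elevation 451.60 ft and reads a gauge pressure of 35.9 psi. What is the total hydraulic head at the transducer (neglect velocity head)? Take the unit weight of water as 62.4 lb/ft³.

ψ = 144·P/γ = 144 × 35.9 / 62.4 = 82.85 ft.
h = z + ψ = 451.60 + 82.85 = 534.45 ft.

h ≈ 534.45 ft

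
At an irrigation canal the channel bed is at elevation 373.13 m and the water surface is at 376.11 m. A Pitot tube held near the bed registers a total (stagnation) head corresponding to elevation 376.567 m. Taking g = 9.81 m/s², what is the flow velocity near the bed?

Near the bed, under hydrostatic conditions, the piezometric head (z + ψ) equals the free-surface elevation, 376.11 m.
Velocity head = total − piezometric = 376.567 − 376.11 = 0.457 m.
v = √(2g·h_v) = √(2 × 9.81 × 0.457) = 2.99 m/s.

v ≈ 2.99 m/s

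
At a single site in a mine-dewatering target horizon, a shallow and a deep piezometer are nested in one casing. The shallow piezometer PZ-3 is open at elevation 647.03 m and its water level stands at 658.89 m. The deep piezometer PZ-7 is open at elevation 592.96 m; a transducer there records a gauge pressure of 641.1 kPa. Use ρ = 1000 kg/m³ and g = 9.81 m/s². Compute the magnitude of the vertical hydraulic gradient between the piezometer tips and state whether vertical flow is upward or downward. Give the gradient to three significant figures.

Total head at PZ-3: h = 658.89 m (water level in the standpipe).
Pressure head at PZ-7: ψ = P/(ρg) = 641.1×1000 / (1000 × 9.81) = 65.35 m.
Total head at PZ-7: h = z + ψ = 592.96 + 65.35 = 658.31 m.
Δh = h(PZ-3) − h(PZ-7) = 658.89 − 658.31 = 0.58 m.
Vertical separation Δz = 647.03 − 592.96 = 54.07 m.
|i_v| = |Δh| / Δz = 0.58 / 54.07 = 0.0107.
Head is higher in the shallow piezometer, so vertical flow is downward (recharge condition).

|i_v| ≈ 0.0107; vertical flow is downward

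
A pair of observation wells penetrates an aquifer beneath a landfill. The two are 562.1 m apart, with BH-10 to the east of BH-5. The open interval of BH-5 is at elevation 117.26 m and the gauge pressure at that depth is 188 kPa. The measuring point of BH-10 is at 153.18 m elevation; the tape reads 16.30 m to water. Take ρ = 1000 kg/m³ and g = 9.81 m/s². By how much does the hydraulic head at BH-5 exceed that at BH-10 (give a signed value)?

Pressure head at BH-5: ψ = P/(ρg) = 188×1000 / (1000 × 9.81) = 19.16 m.
Total head at BH-5: h = z + ψ = 117.26 + 19.16 = 136.42 m.
Total head at BH-10: h = 153.18 − 16.30 = 136.88 m.
Head difference: h(BH-5) − h(BH-10) = 136.42 − 136.88 = -0.46 m.

Δh ≈ -0.46 m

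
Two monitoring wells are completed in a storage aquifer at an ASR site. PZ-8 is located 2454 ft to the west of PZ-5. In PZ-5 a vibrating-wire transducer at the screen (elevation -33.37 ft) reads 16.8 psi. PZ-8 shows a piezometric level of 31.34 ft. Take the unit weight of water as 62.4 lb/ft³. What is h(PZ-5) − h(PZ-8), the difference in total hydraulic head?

Δh ≈ -25.94 ft

Pressure head at PZ-5: ψ = 144·P/γ = 144 × 16.8 / 62.4 = 38.77 ft.
Total head at PZ-5: h = z + ψ = -33.37 + 38.77 = 5.40 ft.
Total head at PZ-8: h = 31.34 ft (water level in the piezometer is the total head).
Head difference: h(PZ-5) − h(PZ-8) = 5.40 − 31.34 = -25.94 ft.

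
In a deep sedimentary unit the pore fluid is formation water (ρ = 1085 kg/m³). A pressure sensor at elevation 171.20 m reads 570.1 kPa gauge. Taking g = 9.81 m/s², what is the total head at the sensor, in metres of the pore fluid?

ψ = P/(ρg) = 570.1×1000 / (1085 × 9.81) = 53.56 m.
h = z + ψ = 171.20 + 53.56 = 224.76 m.

h ≈ 224.76 m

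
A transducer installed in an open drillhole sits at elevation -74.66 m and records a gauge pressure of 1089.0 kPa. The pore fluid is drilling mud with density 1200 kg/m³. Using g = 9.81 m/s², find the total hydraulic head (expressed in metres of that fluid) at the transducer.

h ≈ 17.85 m

ψ = P/(ρg) = 1089.0×1000 / (1200 × 9.81) = 92.51 m.
h = z + ψ = -74.66 + 92.51 = 17.85 m.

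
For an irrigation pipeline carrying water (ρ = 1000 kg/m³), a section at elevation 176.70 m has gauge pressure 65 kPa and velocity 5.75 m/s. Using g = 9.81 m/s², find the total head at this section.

Pressure head ψ = P/(ρg) = 65×1000 / (1000 × 9.81) = 6.63 m.
Velocity head = v²/(2g) = 5.75² / (2 × 9.81) = 1.685 m.
h = z + ψ + v²/(2g) = 176.70 + 6.63 + 1.685 = 185.01 m.

h ≈ 185.01 m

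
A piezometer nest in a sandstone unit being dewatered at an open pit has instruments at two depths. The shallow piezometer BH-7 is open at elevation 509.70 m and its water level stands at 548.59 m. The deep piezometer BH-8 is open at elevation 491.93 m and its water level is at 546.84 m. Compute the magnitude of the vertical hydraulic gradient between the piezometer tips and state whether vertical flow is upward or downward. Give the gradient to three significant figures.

|i_v| ≈ 0.0985; vertical flow is downward

Total head at BH-7: h = 548.59 m (water level in the standpipe).
Total head at BH-8: h = 546.84 m.
Δh = h(BH-7) − h(BH-8) = 548.59 − 546.84 = 1.75 m.
Vertical separation Δz = 509.70 − 491.93 = 17.77 m.
|i_v| = |Δh| / Δz = 1.75 / 17.77 = 0.0985.
Head is higher in the shallow piezometer, so vertical flow is downward (recharge condition).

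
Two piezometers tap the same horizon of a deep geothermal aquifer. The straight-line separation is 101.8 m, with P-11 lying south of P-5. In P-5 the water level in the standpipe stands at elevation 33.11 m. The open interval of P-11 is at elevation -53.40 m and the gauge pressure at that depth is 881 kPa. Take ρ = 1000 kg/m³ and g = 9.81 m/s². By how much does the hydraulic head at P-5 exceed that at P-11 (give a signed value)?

Δh ≈ -3.30 m

Total head at P-5: h = 33.11 m (water level in the piezometer is the total head).
Pressure head at P-11: ψ = P/(ρg) = 881×1000 / (1000 × 9.81) = 89.81 m.
Total head at P-11: h = z + ψ = -53.40 + 89.81 = 36.41 m.
Head difference: h(P-5) − h(P-11) = 33.11 − 36.41 = -3.30 m.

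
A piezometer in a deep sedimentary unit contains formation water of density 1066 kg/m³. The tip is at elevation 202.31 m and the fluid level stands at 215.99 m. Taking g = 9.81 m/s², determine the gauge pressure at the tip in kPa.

P ≈ 143 kPa

Pressure head ψ = h − z = 215.99 − 202.31 = 13.68 m.
P = ρgψ = 1066 × 9.81 × 13.68 = 143058 Pa ≈ 143 kPa.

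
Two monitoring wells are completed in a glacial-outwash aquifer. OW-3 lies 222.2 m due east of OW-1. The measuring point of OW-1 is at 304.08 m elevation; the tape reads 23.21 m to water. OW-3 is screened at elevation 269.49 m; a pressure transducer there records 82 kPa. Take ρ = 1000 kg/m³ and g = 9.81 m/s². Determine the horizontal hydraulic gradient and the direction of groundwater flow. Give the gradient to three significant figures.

i ≈ 0.0136; groundwater flows toward the east

Total head at OW-1: h = 304.08 − 23.21 = 280.87 m.
Pressure head at OW-3: ψ = P/(ρg) = 82×1000 / (1000 × 9.81) = 8.36 m.
Total head at OW-3: h = z + ψ = 269.49 + 8.36 = 277.85 m.
Head difference: h(OW-1) − h(OW-3) = 280.87 − 277.85 = 3.02 m.
Hydraulic gradient: i = |Δh| / L = 3.02 / 222.2 = 0.0136.
Flow is from higher to lower head: from OW-1 toward OW-3, i.e. toward the east.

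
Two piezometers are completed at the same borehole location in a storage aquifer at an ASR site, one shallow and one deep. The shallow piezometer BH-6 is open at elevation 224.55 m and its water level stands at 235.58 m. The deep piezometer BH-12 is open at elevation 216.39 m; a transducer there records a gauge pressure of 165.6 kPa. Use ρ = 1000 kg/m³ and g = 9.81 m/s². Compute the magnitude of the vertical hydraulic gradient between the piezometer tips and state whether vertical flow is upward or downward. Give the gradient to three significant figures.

|i_v| ≈ 0.283; vertical flow is downward

Total head at BH-6: h = 235.58 m (water level in the standpipe).
Pressure head at BH-12: ψ = P/(ρg) = 165.6×1000 / (1000 × 9.81) = 16.88 m.
Total head at BH-12: h = z + ψ = 216.39 + 16.88 = 233.27 m.
Δh = h(BH-6) − h(BH-12) = 235.58 − 233.27 = 2.31 m.
Vertical separation Δz = 224.55 − 216.39 = 8.16 m.
|i_v| = |Δh| / Δz = 2.31 / 8.16 = 0.283.
Head is higher in the shallow piezometer, so vertical flow is downward (recharge condition).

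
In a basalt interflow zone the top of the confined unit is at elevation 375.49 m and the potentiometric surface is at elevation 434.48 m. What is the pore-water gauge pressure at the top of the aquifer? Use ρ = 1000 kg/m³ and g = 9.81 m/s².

P ≈ 579 kPa

Pressure head at the aquifer top: ψ = h − z = 434.48 − 375.49 = 58.99 m.
P = ρgψ = 1000 × 9.81 × 58.99 = 578692 Pa ≈ 579 kPa.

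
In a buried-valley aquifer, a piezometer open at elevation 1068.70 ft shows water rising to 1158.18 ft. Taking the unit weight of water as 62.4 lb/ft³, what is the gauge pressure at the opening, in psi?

Pressure head ψ = h − z = 1158.18 − 1068.70 = 89.48 ft.
P = γ·ψ / 144 = 62.4 × 89.48 / 144 = 38.8 psi.

P ≈ 38.8 psi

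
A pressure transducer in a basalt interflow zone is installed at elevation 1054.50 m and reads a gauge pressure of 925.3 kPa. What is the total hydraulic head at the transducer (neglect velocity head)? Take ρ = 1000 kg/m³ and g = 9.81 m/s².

ψ = P/(ρg) = 925.3×1000 / (1000 × 9.81) = 94.32 m.
h = z + ψ = 1054.50 + 94.32 = 1148.82 m.

h ≈ 1148.82 m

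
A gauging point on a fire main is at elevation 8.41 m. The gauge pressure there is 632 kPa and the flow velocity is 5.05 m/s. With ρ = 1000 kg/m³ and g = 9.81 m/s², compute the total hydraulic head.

h ≈ 74.13 m

Pressure head ψ = P/(ρg) = 632×1000 / (1000 × 9.81) = 64.42 m.
Velocity head = v²/(2g) = 5.05² / (2 × 9.81) = 1.300 m.
h = z + ψ + v²/(2g) = 8.41 + 64.42 + 1.300 = 74.13 m.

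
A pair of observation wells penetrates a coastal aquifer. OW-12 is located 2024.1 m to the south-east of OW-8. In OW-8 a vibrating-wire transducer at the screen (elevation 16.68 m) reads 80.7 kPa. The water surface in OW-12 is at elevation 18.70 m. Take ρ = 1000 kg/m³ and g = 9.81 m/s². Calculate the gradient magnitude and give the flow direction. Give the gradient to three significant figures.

i ≈ 0.00307; groundwater flows toward the south-east

Pressure head at OW-8: ψ = P/(ρg) = 80.7×1000 / (1000 × 9.81) = 8.23 m.
Total head at OW-8: h = z + ψ = 16.68 + 8.23 = 24.91 m.
Total head at OW-12: h = 18.70 m (water level in the piezometer is the total head).
Head difference: h(OW-8) − h(OW-12) = 24.91 − 18.70 = 6.21 m.
Hydraulic gradient: i = |Δh| / L = 6.21 / 2024.1 = 0.00307.
Flow is from higher to lower head: from OW-8 toward OW-12, i.e. toward the south-east.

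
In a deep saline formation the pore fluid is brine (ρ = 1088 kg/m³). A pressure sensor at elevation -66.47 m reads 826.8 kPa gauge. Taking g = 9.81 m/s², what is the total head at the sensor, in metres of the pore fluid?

ψ = P/(ρg) = 826.8×1000 / (1088 × 9.81) = 77.46 m.
h = z + ψ = -66.47 + 77.46 = 10.99 m.

h ≈ 10.99 m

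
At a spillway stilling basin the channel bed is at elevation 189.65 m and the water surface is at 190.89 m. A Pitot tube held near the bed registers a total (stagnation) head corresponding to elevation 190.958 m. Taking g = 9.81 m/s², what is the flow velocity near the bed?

v ≈ 1.16 m/s

Near the bed, under hydrostatic conditions, the piezometric head (z + ψ) equals the free-surface elevation, 190.89 m.
Velocity head = total − piezometric = 190.958 − 190.89 = 0.068 m.
v = √(2g·h_v) = √(2 × 9.81 × 0.068) = 1.16 m/s.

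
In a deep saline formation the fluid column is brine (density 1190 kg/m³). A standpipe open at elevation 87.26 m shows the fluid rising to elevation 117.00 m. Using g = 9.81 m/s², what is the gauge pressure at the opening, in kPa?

Pressure head ψ = h − z = 117.00 − 87.26 = 29.74 m.
P = ρgψ = 1190 × 9.81 × 29.74 = 347182 Pa ≈ 347 kPa.

P ≈ 347 kPa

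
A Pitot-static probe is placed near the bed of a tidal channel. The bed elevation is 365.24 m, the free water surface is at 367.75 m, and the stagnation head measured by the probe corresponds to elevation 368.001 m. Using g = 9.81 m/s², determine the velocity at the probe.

Near the bed, under hydrostatic conditions, the piezometric head (z + ψ) equals the free-surface elevation, 367.75 m.
Velocity head = total − piezometric = 368.001 − 367.75 = 0.251 m.
v = √(2g·h_v) = √(2 × 9.81 × 0.251) = 2.22 m/s.

v ≈ 2.22 m/s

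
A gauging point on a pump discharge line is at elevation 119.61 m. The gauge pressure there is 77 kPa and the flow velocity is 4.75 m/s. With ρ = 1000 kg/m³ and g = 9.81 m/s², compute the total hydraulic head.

h ≈ 128.61 m

Pressure head ψ = P/(ρg) = 77×1000 / (1000 × 9.81) = 7.85 m.
Velocity head = v²/(2g) = 4.75² / (2 × 9.81) = 1.150 m.
h = z + ψ + v²/(2g) = 119.61 + 7.85 + 1.150 = 128.61 m.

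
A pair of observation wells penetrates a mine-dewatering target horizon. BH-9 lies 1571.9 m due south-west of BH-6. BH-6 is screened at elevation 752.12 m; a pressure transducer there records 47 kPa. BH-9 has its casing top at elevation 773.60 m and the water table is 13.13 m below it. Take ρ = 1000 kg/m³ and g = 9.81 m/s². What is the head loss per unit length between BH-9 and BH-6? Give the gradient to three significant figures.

i ≈ 0.00226 m/m

Pressure head at BH-6: ψ = P/(ρg) = 47×1000 / (1000 × 9.81) = 4.79 m.
Total head at BH-6: h = z + ψ = 752.12 + 4.79 = 756.91 m.
Total head at BH-9: h = 773.60 − 13.13 = 760.47 m.
Head difference: h(BH-6) − h(BH-9) = 756.91 − 760.47 = -3.56 m.
Hydraulic gradient: i = |Δh| / L = 3.56 / 1571.9 = 0.00226.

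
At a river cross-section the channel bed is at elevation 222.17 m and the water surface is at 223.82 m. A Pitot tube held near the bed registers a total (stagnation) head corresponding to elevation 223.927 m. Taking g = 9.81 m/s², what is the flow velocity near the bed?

Near the bed, under hydrostatic conditions, the piezometric head (z + ψ) equals the free-surface elevation, 223.82 m.
Velocity head = total − piezometric = 223.927 − 223.82 = 0.107 m.
v = √(2g·h_v) = √(2 × 9.81 × 0.107) = 1.45 m/s.

v ≈ 1.45 m/s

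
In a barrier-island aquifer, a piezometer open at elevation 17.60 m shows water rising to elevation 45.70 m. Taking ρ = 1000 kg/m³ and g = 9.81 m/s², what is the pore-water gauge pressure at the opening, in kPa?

P ≈ 276 kPa

Pressure head ψ = h − z = 45.70 − 17.60 = 28.10 m.
P = ρgψ = 1000 × 9.81 × 28.10 = 275661 Pa ≈ 276 kPa.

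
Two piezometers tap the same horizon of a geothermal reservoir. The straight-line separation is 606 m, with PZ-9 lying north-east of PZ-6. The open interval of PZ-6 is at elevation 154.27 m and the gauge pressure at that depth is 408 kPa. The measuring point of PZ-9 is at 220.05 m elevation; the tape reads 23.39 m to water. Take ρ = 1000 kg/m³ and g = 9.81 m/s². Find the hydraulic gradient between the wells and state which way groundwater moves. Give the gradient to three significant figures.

Pressure head at PZ-6: ψ = P/(ρg) = 408×1000 / (1000 × 9.81) = 41.59 m.
Total head at PZ-6: h = z + ψ = 154.27 + 41.59 = 195.86 m.
Total head at PZ-9: h = 220.05 − 23.39 = 196.66 m.
Head difference: h(PZ-6) − h(PZ-9) = 195.86 − 196.66 = -0.80 m.
Hydraulic gradient: i = |Δh| / L = 0.80 / 606 = 0.00132.
Flow is from higher to lower head: from PZ-9 toward PZ-6, i.e. toward the south-west.

i ≈ 0.00132; groundwater flows toward the south-west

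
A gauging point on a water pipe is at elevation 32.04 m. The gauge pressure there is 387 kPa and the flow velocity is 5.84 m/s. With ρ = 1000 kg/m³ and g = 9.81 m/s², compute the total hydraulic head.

h ≈ 73.23 m

Pressure head ψ = P/(ρg) = 387×1000 / (1000 × 9.81) = 39.45 m.
Velocity head = v²/(2g) = 5.84² / (2 × 9.81) = 1.738 m.
h = z + ψ + v²/(2g) = 32.04 + 39.45 + 1.738 = 73.23 m.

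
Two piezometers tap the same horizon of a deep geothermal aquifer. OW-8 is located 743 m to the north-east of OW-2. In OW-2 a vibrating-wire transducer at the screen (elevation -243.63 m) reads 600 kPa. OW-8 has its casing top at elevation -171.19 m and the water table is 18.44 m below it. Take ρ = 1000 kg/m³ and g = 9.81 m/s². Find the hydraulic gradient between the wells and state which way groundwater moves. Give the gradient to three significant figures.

i ≈ 0.00964; groundwater flows toward the north-east

Pressure head at OW-2: ψ = P/(ρg) = 600×1000 / (1000 × 9.81) = 61.16 m.
Total head at OW-2: h = z + ψ = -243.63 + 61.16 = -182.47 m.
Total head at OW-8: h = -171.19 − 18.44 = -189.63 m.
Head difference: h(OW-2) − h(OW-8) = -182.47 − (-189.63) = 7.16 m.
Hydraulic gradient: i = |Δh| / L = 7.16 / 743 = 0.00964.
Flow is from higher to lower head: from OW-2 toward OW-8, i.e. toward the north-east.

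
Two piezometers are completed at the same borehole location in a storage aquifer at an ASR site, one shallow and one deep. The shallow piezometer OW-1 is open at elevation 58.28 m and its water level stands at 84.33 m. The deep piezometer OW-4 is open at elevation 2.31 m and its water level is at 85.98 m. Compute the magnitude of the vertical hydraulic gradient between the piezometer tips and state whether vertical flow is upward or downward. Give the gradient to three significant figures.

|i_v| ≈ 0.0295; vertical flow is upward

Total head at OW-1: h = 84.33 m (water level in the standpipe).
Total head at OW-4: h = 85.98 m.
Δh = h(OW-1) − h(OW-4) = 84.33 − 85.98 = -1.65 m.
Vertical separation Δz = 58.28 − 2.31 = 55.97 m.
|i_v| = |Δh| / Δz = 1.65 / 55.97 = 0.0295.
Head is higher in the deep piezometer, so vertical flow is upward (discharge condition).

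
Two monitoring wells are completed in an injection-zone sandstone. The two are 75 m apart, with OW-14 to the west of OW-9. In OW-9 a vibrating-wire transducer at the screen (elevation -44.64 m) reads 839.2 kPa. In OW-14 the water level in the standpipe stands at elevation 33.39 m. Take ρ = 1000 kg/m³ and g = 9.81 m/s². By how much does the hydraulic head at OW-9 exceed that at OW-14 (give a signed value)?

Δh ≈ 7.52 m

Pressure head at OW-9: ψ = P/(ρg) = 839.2×1000 / (1000 × 9.81) = 85.55 m.
Total head at OW-9: h = z + ψ = -44.64 + 85.55 = 40.91 m.
Total head at OW-14: h = 33.39 m (water level in the piezometer is the total head).
Head difference: h(OW-9) − h(OW-14) = 40.91 − 33.39 = 7.52 m.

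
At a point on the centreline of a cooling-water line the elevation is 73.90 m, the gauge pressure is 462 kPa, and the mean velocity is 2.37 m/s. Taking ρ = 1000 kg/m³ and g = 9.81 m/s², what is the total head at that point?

h ≈ 121.28 m

Pressure head ψ = P/(ρg) = 462×1000 / (1000 × 9.81) = 47.09 m.
Velocity head = v²/(2g) = 2.37² / (2 × 9.81) = 0.286 m.
h = z + ψ + v²/(2g) = 73.90 + 47.09 + 0.286 = 121.28 m.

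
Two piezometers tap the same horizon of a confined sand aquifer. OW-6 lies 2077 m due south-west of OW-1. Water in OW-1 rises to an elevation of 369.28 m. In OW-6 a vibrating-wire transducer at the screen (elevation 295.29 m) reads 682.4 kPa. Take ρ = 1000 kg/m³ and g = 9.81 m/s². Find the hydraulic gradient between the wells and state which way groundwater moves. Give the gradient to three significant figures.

Total head at OW-1: h = 369.28 m (water level in the piezometer is the total head).
Pressure head at OW-6: ψ = P/(ρg) = 682.4×1000 / (1000 × 9.81) = 69.56 m.
Total head at OW-6: h = z + ψ = 295.29 + 69.56 = 364.85 m.
Head difference: h(OW-1) − h(OW-6) = 369.28 − 364.85 = 4.43 m.
Hydraulic gradient: i = |Δh| / L = 4.43 / 2077 = 0.00213.
Flow is from higher to lower head: from OW-1 toward OW-6, i.e. toward the south-west.

i ≈ 0.00213; groundwater flows toward the south-west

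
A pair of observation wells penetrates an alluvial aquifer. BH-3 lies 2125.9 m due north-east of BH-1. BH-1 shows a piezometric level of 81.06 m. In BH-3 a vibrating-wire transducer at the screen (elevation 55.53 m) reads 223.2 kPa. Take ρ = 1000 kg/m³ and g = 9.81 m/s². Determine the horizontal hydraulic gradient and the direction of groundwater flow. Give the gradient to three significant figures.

Total head at BH-1: h = 81.06 m (water level in the piezometer is the total head).
Pressure head at BH-3: ψ = P/(ρg) = 223.2×1000 / (1000 × 9.81) = 22.75 m.
Total head at BH-3: h = z + ψ = 55.53 + 22.75 = 78.28 m.
Head difference: h(BH-1) − h(BH-3) = 81.06 − 78.28 = 2.78 m.
Hydraulic gradient: i = |Δh| / L = 2.78 / 2125.9 = 0.00131.
Flow is from higher to lower head: from BH-1 toward BH-3, i.e. toward the north-east.

i ≈ 0.00131; groundwater flows toward the north-east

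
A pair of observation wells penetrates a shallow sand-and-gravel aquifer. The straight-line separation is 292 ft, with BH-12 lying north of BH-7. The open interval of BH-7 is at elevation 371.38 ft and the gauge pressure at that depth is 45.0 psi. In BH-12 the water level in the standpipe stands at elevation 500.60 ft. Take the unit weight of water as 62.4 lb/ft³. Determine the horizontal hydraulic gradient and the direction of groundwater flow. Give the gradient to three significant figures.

Pressure head at BH-7: ψ = 144·P/γ = 144 × 45.0 / 62.4 = 103.85 ft.
Total head at BH-7: h = z + ψ = 371.38 + 103.85 = 475.23 ft.
Total head at BH-12: h = 500.60 ft (water level in the piezometer is the total head).
Head difference: h(BH-7) − h(BH-12) = 475.23 − 500.60 = -25.37 ft.
Hydraulic gradient: i = |Δh| / L = 25.37 / 292 = 0.0869.
Flow is from higher to lower head: from BH-12 toward BH-7, i.e. toward the south.

i ≈ 0.0869; groundwater flows toward the south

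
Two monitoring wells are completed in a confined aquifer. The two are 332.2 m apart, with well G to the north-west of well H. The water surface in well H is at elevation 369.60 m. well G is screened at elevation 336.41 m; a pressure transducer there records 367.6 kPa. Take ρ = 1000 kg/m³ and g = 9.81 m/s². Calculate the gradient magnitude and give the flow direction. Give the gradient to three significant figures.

i ≈ 0.0129; groundwater flows toward the south-east

Total head at well H: h = 369.60 m (water level in the piezometer is the total head).
Pressure head at well G: ψ = P/(ρg) = 367.6×1000 / (1000 × 9.81) = 37.47 m.
Total head at well G: h = z + ψ = 336.41 + 37.47 = 373.88 m.
Head difference: h(well H) − h(well G) = 369.60 − 373.88 = -4.28 m.
Hydraulic gradient: i = |Δh| / L = 4.28 / 332.2 = 0.0129.
Flow is from higher to lower head: from well G toward well H, i.e. toward the south-east.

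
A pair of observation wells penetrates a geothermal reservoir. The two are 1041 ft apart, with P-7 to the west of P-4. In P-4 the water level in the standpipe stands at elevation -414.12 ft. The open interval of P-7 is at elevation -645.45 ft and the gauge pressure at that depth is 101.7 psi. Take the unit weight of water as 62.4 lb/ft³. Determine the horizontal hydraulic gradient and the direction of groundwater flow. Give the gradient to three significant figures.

Total head at P-4: h = -414.12 ft (water level in the piezometer is the total head).
Pressure head at P-7: ψ = 144·P/γ = 144 × 101.7 / 62.4 = 234.69 ft.
Total head at P-7: h = z + ψ = -645.45 + 234.69 = -410.76 ft.
Head difference: h(P-4) − h(P-7) = -414.12 − (-410.76) = -3.36 ft.
Hydraulic gradient: i = |Δh| / L = 3.36 / 1041 = 0.00323.
Flow is from higher to lower head: from P-7 toward P-4, i.e. toward the east.

i ≈ 0.00323; groundwater flows toward the east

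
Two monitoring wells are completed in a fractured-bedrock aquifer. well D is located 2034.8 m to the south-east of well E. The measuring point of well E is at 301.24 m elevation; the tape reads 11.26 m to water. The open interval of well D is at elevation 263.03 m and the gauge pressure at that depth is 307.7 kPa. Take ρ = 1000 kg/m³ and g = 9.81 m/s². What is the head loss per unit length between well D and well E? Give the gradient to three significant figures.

Total head at well E: h = 301.24 − 11.26 = 289.98 m.
Pressure head at well D: ψ = P/(ρg) = 307.7×1000 / (1000 × 9.81) = 31.37 m.
Total head at well D: h = z + ψ = 263.03 + 31.37 = 294.40 m.
Head difference: h(well E) − h(well D) = 289.98 − 294.40 = -4.42 m.
Hydraulic gradient: i = |Δh| / L = 4.42 / 2034.8 = 0.00217.

i ≈ 0.00217 m/m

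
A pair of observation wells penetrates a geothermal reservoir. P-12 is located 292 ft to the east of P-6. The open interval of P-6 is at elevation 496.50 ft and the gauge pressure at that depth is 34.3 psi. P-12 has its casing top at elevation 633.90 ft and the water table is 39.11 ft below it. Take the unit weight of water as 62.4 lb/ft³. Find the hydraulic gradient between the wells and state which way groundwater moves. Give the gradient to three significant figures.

Pressure head at P-6: ψ = 144·P/γ = 144 × 34.3 / 62.4 = 79.15 ft.
Total head at P-6: h = z + ψ = 496.50 + 79.15 = 575.65 ft.
Total head at P-12: h = 633.90 − 39.11 = 594.79 ft.
Head difference: h(P-6) − h(P-12) = 575.65 − 594.79 = -19.14 ft.
Hydraulic gradient: i = |Δh| / L = 19.14 / 292 = 0.0655.
Flow is from higher to lower head: from P-12 toward P-6, i.e. toward the west.

i ≈ 0.0655; groundwater flows toward the west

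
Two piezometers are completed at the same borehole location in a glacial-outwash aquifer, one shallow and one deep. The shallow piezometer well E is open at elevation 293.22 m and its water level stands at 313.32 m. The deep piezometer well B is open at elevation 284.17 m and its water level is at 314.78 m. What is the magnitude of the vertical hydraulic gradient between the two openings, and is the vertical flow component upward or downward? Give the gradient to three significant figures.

Total head at well E: h = 313.32 m (water level in the standpipe).
Total head at well B: h = 314.78 m.
Δh = h(well E) − h(well B) = 313.32 − 314.78 = -1.46 m.
Vertical separation Δz = 293.22 − 284.17 = 9.05 m.
|i_v| = |Δh| / Δz = 1.46 / 9.05 = 0.161.
Head is higher in the deep piezometer, so vertical flow is upward (discharge condition).

|i_v| ≈ 0.161; vertical flow is upward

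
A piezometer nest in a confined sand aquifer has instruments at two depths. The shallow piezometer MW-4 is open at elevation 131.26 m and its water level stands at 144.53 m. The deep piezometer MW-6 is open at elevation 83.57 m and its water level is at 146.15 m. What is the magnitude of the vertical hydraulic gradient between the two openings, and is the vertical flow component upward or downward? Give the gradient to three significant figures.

Total head at MW-4: h = 144.53 m (water level in the standpipe).
Total head at MW-6: h = 146.15 m.
Δh = h(MW-4) − h(MW-6) = 144.53 − 146.15 = -1.62 m.
Vertical separation Δz = 131.26 − 83.57 = 47.69 m.
|i_v| = |Δh| / Δz = 1.62 / 47.69 = 0.0340.
Head is higher in the deep piezometer, so vertical flow is upward (discharge condition).

|i_v| ≈ 0.0340; vertical flow is upward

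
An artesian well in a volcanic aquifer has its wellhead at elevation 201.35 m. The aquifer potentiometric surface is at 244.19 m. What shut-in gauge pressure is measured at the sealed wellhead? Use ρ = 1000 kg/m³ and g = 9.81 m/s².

Head above the cap: Δh = 244.19 − 201.35 = 42.84 m.
P = ρgΔh = 1000 × 9.81 × 42.84 = 420260 Pa ≈ 420 kPa.

P ≈ 420 kPa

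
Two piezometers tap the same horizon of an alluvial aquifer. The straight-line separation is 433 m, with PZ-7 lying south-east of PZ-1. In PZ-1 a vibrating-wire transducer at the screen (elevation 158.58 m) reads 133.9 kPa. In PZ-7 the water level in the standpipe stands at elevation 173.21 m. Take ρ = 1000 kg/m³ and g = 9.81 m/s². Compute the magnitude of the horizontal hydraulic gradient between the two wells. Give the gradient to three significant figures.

i ≈ 0.00226

Pressure head at PZ-1: ψ = P/(ρg) = 133.9×1000 / (1000 × 9.81) = 13.65 m.
Total head at PZ-1: h = z + ψ = 158.58 + 13.65 = 172.23 m.
Total head at PZ-7: h = 173.21 m (water level in the piezometer is the total head).
Head difference: h(PZ-1) − h(PZ-7) = 172.23 − 173.21 = -0.98 m.
Hydraulic gradient: i = |Δh| / L = 0.98 / 433 = 0.00226.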